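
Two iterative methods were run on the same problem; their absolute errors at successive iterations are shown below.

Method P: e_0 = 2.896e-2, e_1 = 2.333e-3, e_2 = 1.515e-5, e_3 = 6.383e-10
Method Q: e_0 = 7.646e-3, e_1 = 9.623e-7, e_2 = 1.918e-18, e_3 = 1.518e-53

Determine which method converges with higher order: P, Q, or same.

Method P: p ≈ ln(6.383e-10/1.515e-5)/ln(1.515e-5/2.333e-3) ≈ 2.00.
Method Q: p ≈ ln(1.518e-53/1.918e-18)/ln(1.918e-18/9.623e-7) ≈ 3.00.
Method Q has the higher order (≈3.0 vs ≈2.0).

Q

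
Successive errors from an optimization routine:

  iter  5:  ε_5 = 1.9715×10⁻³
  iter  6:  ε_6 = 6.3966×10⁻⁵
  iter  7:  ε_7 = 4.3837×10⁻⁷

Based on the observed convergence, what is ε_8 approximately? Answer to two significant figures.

3.1e-10

First estimate the order: p ≈ ln(ε_7/ε_6) / ln(ε_6/ε_5) = ln(4.3837×10⁻⁷/6.3966×10⁻⁵)/ln(6.3966×10⁻⁵/1.9715×10⁻³) = ln(0.00685317)/ln(0.0324453) ≈ 1.4535.
Then ε_8 ≈ ε_7·(ε_7/ε_6)^p = 4.3837×10⁻⁷·(0.00685317)^1.4535 = 4.3837×10⁻⁷·0.000715267 ≈ 3.136e-10.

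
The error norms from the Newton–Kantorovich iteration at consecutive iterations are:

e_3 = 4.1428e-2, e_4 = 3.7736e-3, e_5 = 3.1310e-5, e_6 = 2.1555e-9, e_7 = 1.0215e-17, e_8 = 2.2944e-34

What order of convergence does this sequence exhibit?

2

Consecutive ratios: e_8/e_7 = 2.2944e-34/1.0215e-17 = 2.24611e-17, e_7/e_6 = 1.0215e-17/2.1555e-9 = 4.73904e-09.
p ≈ ln(2.24611e-17)/ln(4.73904e-09) = -38.3347/-19.1674 ≈ 2.00.
So the convergence is quadratic (order 2).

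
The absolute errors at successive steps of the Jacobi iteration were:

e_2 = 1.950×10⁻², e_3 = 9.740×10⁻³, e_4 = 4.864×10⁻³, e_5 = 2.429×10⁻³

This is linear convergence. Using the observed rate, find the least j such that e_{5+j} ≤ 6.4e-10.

22

Rate ρ ≈ e_5/e_4 = 2.429×10⁻³/4.864×10⁻³ = 0.4994.
After j more steps, e_{5+j} ≈ 2.429×10⁻³·ρ^j; need ρ^j ≤ 6.4e-10/2.429×10⁻³ = 2.63483e-07.
j ≥ ln(2.63483e-07)/ln(0.4994) = -15.1493/-0.69435 = 21.818.
So 22 more iterations are needed.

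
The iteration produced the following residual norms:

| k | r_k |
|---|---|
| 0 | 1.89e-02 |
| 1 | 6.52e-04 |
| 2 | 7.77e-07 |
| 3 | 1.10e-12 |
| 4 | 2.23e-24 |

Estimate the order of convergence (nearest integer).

2

Consecutive ratios: r_4/r_3 = 2.23e-24/1.10e-12 = 2.02727e-12, r_3/r_2 = 1.10e-12/7.77e-07 = 1.4157e-06.
p ≈ ln(2.02727e-12)/ln(1.4157e-06) = -26.9243/-13.4679 ≈ 2.00.
So the convergence is quadratic (order 2).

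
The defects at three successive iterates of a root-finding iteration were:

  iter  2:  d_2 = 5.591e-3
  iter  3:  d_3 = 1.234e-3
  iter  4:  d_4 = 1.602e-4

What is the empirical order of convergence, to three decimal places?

1.351

p ≈ ln(d_4/d_3) / ln(d_3/d_2)
  = ln(1.602e-4/1.234e-3) / ln(1.234e-3/5.591e-3)
  = ln(0.129822) / ln(0.220712)
  = -2.041591 / -1.510897 ≈ 1.351244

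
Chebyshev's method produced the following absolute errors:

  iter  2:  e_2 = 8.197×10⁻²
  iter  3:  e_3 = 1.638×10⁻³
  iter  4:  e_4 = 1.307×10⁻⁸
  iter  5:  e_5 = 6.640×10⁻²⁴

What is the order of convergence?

3

Consecutive ratios: e_5/e_4 = 6.640×10⁻²⁴/1.307×10⁻⁸ = 5.08034e-16, e_4/e_3 = 1.307×10⁻⁸/1.638×10⁻³ = 7.97924e-06.
p ≈ ln(5.08034e-16)/ln(7.97924e-06) = -35.2160/-11.7387 ≈ 3.00.
So the convergence is cubic (order 3).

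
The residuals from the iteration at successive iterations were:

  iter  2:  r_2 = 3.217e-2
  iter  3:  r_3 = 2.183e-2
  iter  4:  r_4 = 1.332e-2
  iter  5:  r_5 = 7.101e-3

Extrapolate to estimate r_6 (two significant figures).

First estimate the order: p ≈ ln(r_5/r_4) / ln(r_4/r_3) = ln(7.101e-3/1.332e-2)/ln(1.332e-2/2.183e-2) = ln(0.533108)/ln(0.610169) ≈ 1.2733.
Then r_6 ≈ r_5·(r_5/r_4)^p = 7.101e-3·(0.533108)^1.2733 = 7.101e-3·0.448904 ≈ 0.003188.

3.2e-3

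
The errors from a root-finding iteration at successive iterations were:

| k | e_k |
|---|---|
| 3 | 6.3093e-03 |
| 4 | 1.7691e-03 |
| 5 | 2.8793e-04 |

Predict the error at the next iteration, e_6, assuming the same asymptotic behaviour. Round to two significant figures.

2.2e-5

First estimate the order: p ≈ ln(e_5/e_4) / ln(e_4/e_3) = ln(2.8793e-04/1.7691e-03)/ln(1.7691e-03/6.3093e-03) = ln(0.162755)/ln(0.280396) ≈ 1.4278.
Then e_6 ≈ e_5·(e_5/e_4)^p = 2.8793e-04·(0.162755)^1.4278 = 2.8793e-04·0.0748564 ≈ 2.155e-05.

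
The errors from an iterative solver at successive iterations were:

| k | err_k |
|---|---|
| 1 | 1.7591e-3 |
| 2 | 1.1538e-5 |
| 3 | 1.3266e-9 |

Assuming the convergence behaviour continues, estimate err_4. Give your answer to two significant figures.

1.0e-16

First estimate the order: p ≈ ln(err_3/err_2) / ln(err_2/err_1) = ln(1.3266e-9/1.1538e-5)/ln(1.1538e-5/1.7591e-3) = ln(0.000114977)/ln(0.00655904) ≈ 1.8044.
Then err_4 ≈ err_3·(err_3/err_2)^p = 1.3266e-9·(0.000114977)^1.8044 = 1.3266e-9·7.79411e-08 ≈ 1.034e-16.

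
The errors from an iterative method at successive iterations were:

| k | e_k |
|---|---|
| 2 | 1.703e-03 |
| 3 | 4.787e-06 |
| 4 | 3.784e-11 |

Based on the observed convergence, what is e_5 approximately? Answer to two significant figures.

2.4e-21

First estimate the order: p ≈ ln(e_4/e_3) / ln(e_3/e_2) = ln(3.784e-11/4.787e-06)/ln(4.787e-06/1.703e-03) = ln(7.90474e-06)/ln(0.00281092) ≈ 1.9999.
Then e_5 ≈ e_4·(e_4/e_3)^p = 3.784e-11·(7.90474e-06)^1.9999 = 3.784e-11·6.25584e-11 ≈ 2.367e-21.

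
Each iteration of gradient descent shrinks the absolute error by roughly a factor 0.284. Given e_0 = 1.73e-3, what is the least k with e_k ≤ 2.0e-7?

After k steps, e_k ≈ 1.73e-3·0.284^k.
Need 0.284^k ≤ 2.0e-7/1.73e-3 = 0.000115607.
k ≥ ln(0.000115607)/ln(0.284) = -9.0653/-1.25878 = 7.202.
Smallest integer k = 8.

8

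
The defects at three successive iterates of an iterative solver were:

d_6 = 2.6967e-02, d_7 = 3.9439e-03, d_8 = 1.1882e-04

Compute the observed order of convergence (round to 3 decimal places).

p ≈ ln(d_8/d_7) / ln(d_7/d_6)
  = ln(1.1882e-04/3.9439e-03) / ln(3.9439e-03/2.6967e-02)
  = ln(0.0301275) / ln(0.146249)
  = -3.502317 / -1.922445 ≈ 1.821803

1.822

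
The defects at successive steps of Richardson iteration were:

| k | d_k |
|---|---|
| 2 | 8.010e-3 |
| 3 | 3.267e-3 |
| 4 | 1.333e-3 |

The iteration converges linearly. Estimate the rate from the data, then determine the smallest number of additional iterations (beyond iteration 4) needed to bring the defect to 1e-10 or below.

19

Rate ρ ≈ d_4/d_3 = 1.333e-3/3.267e-3 = 0.4080.
After j more steps, d_{4+j} ≈ 1.333e-3·ρ^j; need ρ^j ≤ 1e-10/1.333e-3 = 7.50188e-08.
j ≥ ln(7.50188e-08)/ln(0.4080) = -16.4055/-0.89649 = 18.300.
So 19 more iterations are needed.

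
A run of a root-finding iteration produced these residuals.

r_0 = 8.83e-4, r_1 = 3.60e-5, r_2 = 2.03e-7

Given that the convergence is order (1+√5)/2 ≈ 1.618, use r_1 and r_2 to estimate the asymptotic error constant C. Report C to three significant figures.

C ≈ r_2 / r_1^1.618
  = 2.03e-7 / (3.60e-5)^1.618
  = 2.03e-7 / 6.45799e-08 ≈ 3.1434

3.14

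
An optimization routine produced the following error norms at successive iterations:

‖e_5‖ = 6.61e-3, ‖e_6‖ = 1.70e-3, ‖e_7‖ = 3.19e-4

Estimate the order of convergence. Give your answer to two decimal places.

1.23

p ≈ ln(‖e_7‖/‖e_6‖) / ln(‖e_6‖/‖e_5‖)
  = ln(3.19e-4/1.70e-3) / ln(1.70e-3/6.61e-3)
  = ln(0.187647) / ln(0.257186)
  = -1.67319 / -1.35796 ≈ 1.23213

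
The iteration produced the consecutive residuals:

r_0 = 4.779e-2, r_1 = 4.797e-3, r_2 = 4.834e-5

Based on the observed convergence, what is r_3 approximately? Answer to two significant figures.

4.9e-9

First estimate the order: p ≈ ln(r_2/r_1) / ln(r_1/r_0) = ln(4.834e-5/4.797e-3)/ln(4.797e-3/4.779e-2) = ln(0.0100771)/ln(0.100377) ≈ 1.9999.
Then r_3 ≈ r_2·(r_2/r_1)^p = 4.834e-5·(0.0100771)^1.9999 = 4.834e-5·0.000101595 ≈ 4.911e-09.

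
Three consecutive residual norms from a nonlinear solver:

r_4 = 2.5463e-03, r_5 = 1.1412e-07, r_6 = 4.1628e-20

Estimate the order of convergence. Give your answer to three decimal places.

2.860

p ≈ ln(r_6/r_5) / ln(r_5/r_4)
  = ln(4.1628e-20/1.1412e-07) / ln(1.1412e-07/2.5463e-03)
  = ln(3.64774e-13) / ln(4.4818e-05)
  = -28.639498 / -10.012901 ≈ 2.860260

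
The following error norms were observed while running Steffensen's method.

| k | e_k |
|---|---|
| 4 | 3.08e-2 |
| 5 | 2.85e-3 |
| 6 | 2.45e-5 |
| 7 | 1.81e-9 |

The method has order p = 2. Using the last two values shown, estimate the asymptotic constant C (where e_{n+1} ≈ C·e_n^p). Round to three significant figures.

3.02

C ≈ e_7 / e_6^2
  = 1.81e-9 / (2.45e-5)^2
  = 1.81e-9 / 6.0025e-10 ≈ 3.0154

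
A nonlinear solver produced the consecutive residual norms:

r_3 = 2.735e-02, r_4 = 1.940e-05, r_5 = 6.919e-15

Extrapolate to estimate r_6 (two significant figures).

First estimate the order: p ≈ ln(r_5/r_4) / ln(r_4/r_3) = ln(6.919e-15/1.940e-05)/ln(1.940e-05/2.735e-02) = ln(3.56649e-10)/ln(0.000709324) ≈ 3.0001.
Then r_6 ≈ r_5·(r_5/r_4)^p = 6.919e-15·(3.56649e-10)^3.0001 = 6.919e-15·4.52666e-29 ≈ 3.132e-43.

3.1e-43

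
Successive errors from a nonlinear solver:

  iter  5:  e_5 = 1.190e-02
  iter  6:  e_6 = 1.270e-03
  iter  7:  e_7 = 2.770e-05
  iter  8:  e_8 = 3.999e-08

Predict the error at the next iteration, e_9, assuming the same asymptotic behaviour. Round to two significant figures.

First estimate the order: p ≈ ln(e_8/e_7) / ln(e_7/e_6) = ln(3.999e-08/2.770e-05)/ln(2.770e-05/1.270e-03) = ln(0.00144368)/ln(0.021811) ≈ 1.7098.
Then e_9 ≈ e_8·(e_8/e_7)^p = 3.999e-08·(0.00144368)^1.7098 = 3.999e-08·1.3908e-05 ≈ 5.562e-13.

5.6e-13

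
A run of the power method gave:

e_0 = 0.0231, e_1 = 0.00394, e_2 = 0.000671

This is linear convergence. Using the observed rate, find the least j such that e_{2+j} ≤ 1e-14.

15

Rate ρ ≈ e_2/e_1 = 0.000671/0.00394 = 0.1703.
After j more steps, e_{2+j} ≈ 0.000671·ρ^j; need ρ^j ≤ 1e-14/0.000671 = 1.49031e-11.
j ≥ ln(1.49031e-11)/ln(0.1703) = -24.9295/-1.77019 = 14.083.
So 15 more iterations are needed.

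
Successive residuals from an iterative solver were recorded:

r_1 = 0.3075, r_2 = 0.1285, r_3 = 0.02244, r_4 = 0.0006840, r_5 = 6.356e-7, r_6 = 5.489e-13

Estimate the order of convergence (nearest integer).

Consecutive ratios: r_6/r_5 = 5.489e-13/6.356e-7 = 8.63593e-07, r_5/r_4 = 6.356e-7/0.0006840 = 0.00092924.
p ≈ ln(8.63593e-07)/ln(0.00092924) = -13.9622/-6.9811 ≈ 2.00.
So the convergence is quadratic (order 2).

2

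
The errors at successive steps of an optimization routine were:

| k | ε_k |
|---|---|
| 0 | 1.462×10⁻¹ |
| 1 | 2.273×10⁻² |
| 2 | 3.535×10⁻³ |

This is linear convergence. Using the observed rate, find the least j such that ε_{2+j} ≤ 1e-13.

Rate ρ ≈ ε_2/ε_1 = 3.535×10⁻³/2.273×10⁻² = 0.1555.
After j more steps, ε_{2+j} ≈ 3.535×10⁻³·ρ^j; need ρ^j ≤ 1e-13/3.535×10⁻³ = 2.82885e-11.
j ≥ ln(2.82885e-11)/ln(0.1555) = -24.2886/-1.86111 = 13.051.
So 14 more iterations are needed.

14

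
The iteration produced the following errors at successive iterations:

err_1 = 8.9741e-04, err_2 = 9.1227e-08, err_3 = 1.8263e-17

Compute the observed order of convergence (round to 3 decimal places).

2.429

p ≈ ln(err_3/err_2) / ln(err_2/err_1)
  = ln(1.8263e-17/9.1227e-08) / ln(9.1227e-08/8.9741e-04)
  = ln(2.00193e-10) / ln(0.000101656)
  = -22.331739 / -9.193916 ≈ 2.428969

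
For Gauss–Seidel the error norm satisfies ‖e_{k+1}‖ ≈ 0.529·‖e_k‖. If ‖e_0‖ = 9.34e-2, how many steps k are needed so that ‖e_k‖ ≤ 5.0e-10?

30

After k steps, ‖e_k‖ ≈ 9.34e-2·0.529^k.
Need 0.529^k ≤ 5.0e-10/9.34e-2 = 5.35332e-09.
k ≥ ln(5.35332e-09)/ln(0.529) = -19.0455/-0.63677 = 29.910.
Smallest integer k = 30.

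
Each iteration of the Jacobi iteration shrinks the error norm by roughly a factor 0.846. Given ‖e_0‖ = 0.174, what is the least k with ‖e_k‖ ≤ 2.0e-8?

96

After k steps, ‖e_k‖ ≈ 0.174·0.846^k.
Need 0.846^k ≤ 2.0e-8/0.174 = 1.14943e-07.
k ≥ ln(1.14943e-07)/ln(0.846) = -15.9788/-0.16724 = 95.544.
Smallest integer k = 96.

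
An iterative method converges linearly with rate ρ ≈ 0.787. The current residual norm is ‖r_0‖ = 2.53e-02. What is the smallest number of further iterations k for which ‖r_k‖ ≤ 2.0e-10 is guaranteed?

78

After k steps, ‖r_k‖ ≈ 2.53e-02·0.787^k.
Need 0.787^k ≤ 2.0e-10/2.53e-02 = 7.90514e-09.
k ≥ ln(7.90514e-09)/ln(0.787) = -18.6558/-0.23953 = 77.885.
Smallest integer k = 78.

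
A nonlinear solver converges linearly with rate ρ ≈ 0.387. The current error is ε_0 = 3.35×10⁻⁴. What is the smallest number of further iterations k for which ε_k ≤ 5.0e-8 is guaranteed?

After k steps, ε_k ≈ 3.35×10⁻⁴·0.387^k.
Need 0.387^k ≤ 5.0e-8/3.35×10⁻⁴ = 0.000149254.
k ≥ ln(0.000149254)/ln(0.387) = -8.8099/-0.94933 = 9.280.
Smallest integer k = 10.

10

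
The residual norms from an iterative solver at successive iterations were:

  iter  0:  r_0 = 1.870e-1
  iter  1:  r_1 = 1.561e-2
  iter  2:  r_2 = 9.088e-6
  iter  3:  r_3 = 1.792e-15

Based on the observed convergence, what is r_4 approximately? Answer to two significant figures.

First estimate the order: p ≈ ln(r_3/r_2) / ln(r_2/r_1) = ln(1.792e-15/9.088e-6)/ln(9.088e-6/1.561e-2) = ln(1.97183e-10)/ln(0.000582191) ≈ 3.0001.
Then r_4 ≈ r_3·(r_3/r_2)^p = 1.792e-15·(1.97183e-10)^3.0001 = 1.792e-15·7.64959e-30 ≈ 1.371e-44.

1.4e-44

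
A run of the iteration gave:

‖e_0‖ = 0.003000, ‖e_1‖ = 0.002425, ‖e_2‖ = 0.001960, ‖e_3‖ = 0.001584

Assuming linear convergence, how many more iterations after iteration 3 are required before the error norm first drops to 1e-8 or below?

57

Rate ρ ≈ ‖e_3‖/‖e_2‖ = 0.001584/0.001960 = 0.8082.
After j more steps, ‖e_{3+j}‖ ≈ 0.001584·ρ^j; need ρ^j ≤ 1e-8/0.001584 = 6.31313e-06.
j ≥ ln(6.31313e-06)/ln(0.8082) = -11.9729/-0.21295 = 56.224.
So 57 more iterations are needed.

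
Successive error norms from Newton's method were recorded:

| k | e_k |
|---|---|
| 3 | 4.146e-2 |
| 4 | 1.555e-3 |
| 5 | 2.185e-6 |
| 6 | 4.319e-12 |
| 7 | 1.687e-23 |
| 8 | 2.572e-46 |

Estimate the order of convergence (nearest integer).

2

Consecutive ratios: e_8/e_7 = 2.572e-46/1.687e-23 = 1.5246e-23, e_7/e_6 = 1.687e-23/4.319e-12 = 3.906e-12.
p ≈ ln(1.5246e-23)/ln(3.906e-12) = -52.5377/-26.2685 ≈ 2.00.
So the convergence is quadratic (order 2).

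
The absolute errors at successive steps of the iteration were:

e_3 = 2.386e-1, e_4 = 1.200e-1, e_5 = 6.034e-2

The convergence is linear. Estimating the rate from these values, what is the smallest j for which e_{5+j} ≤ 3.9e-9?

25

Rate ρ ≈ e_5/e_4 = 6.034e-2/1.200e-1 = 0.5028.
After j more steps, e_{5+j} ≈ 6.034e-2·ρ^j; need ρ^j ≤ 3.9e-9/6.034e-2 = 6.46337e-08.
j ≥ ln(6.46337e-08)/ln(0.5028) = -16.5545/-0.68756 = 24.077.
So 25 more iterations are needed.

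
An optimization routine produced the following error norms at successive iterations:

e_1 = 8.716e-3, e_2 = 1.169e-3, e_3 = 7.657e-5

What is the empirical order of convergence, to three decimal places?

1.357

p ≈ ln(e_3/e_2) / ln(e_2/e_1)
  = ln(7.657e-5/1.169e-3) / ln(1.169e-3/8.716e-3)
  = ln(0.0655004) / ln(0.134121)
  = -2.725699 / -2.009013 ≈ 1.356735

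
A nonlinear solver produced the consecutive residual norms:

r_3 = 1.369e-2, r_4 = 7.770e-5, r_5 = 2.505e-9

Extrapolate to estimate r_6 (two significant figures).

2.6e-18

First estimate the order: p ≈ ln(r_5/r_4) / ln(r_4/r_3) = ln(2.505e-9/7.770e-5)/ln(7.770e-5/1.369e-2) = ln(3.22394e-05)/ln(0.00567568) ≈ 1.9998.
Then r_6 ≈ r_5·(r_5/r_4)^p = 2.505e-9·(3.22394e-05)^1.9998 = 2.505e-9·1.04153e-09 ≈ 2.609e-18.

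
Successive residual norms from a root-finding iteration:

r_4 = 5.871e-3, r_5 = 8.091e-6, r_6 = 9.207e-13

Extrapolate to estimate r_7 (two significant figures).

First estimate the order: p ≈ ln(r_6/r_5) / ln(r_5/r_4) = ln(9.207e-13/8.091e-6)/ln(8.091e-6/5.871e-3) = ln(1.13793e-07)/ln(0.00137813) ≈ 2.4273.
Then r_7 ≈ r_6·(r_6/r_5)^p = 9.207e-13·(1.13793e-07)^2.4273 = 9.207e-13·1.39672e-17 ≈ 1.286e-29.

1.3e-29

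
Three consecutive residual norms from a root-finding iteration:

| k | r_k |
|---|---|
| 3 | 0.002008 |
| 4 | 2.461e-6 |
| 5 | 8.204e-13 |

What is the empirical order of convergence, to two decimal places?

2.22

p ≈ ln(r_5/r_4) / ln(r_4/r_3)
  = ln(8.204e-13/2.461e-6) / ln(2.461e-6/0.002008)
  = ln(3.3336e-07) / ln(0.0012256)
  = -14.91404 / -6.70432 ≈ 2.22454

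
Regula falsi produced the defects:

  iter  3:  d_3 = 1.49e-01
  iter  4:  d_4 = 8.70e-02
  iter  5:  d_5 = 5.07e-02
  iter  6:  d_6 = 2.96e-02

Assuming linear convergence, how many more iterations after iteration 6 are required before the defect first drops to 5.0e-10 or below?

Rate ρ ≈ d_6/d_5 = 2.96e-02/5.07e-02 = 0.5838.
After j more steps, d_{6+j} ≈ 2.96e-02·ρ^j; need ρ^j ≤ 5.0e-10/2.96e-02 = 1.68919e-08.
j ≥ ln(1.68919e-08)/ln(0.5838) = -17.8964/-0.53820 = 33.252.
So 34 more iterations are needed.

34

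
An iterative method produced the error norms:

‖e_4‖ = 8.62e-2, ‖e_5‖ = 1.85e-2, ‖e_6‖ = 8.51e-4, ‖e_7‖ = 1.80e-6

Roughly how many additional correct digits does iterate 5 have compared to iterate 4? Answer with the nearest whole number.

Digits gained ≈ log₁₀(‖e_4‖/‖e_5‖) = log₁₀(8.62e-2/1.85e-2) = log₁₀(4.65946) ≈ 0.668.

1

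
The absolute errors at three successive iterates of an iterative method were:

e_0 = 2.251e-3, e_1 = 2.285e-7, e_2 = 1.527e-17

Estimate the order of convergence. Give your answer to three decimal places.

p ≈ ln(e_2/e_1) / ln(e_1/e_0)
  = ln(1.527e-17/2.285e-7) / ln(2.285e-7/2.251e-3)
  = ln(6.68271e-11) / ln(0.00010151)
  = -23.428912 / -9.195353 ≈ 2.547908

2.548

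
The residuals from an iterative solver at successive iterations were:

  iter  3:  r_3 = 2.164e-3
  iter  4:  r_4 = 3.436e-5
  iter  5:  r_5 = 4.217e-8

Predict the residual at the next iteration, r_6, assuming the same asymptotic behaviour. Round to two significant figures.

First estimate the order: p ≈ ln(r_5/r_4) / ln(r_4/r_3) = ln(4.217e-8/3.436e-5)/ln(3.436e-5/2.164e-3) = ln(0.0012273)/ln(0.015878) ≈ 1.6180.
Then r_6 ≈ r_5·(r_5/r_4)^p = 4.217e-8·(0.0012273)^1.6180 = 4.217e-8·1.9495e-05 ≈ 8.221e-13.

8.2e-13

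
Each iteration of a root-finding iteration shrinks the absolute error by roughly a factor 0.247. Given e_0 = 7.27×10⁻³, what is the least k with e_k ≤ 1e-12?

After k steps, e_k ≈ 7.27×10⁻³·0.247^k.
Need 0.247^k ≤ 1e-12/7.27×10⁻³ = 1.37552e-10.
k ≥ ln(1.37552e-10)/ln(0.247) = -22.7070/-1.39837 = 16.238.
Smallest integer k = 17.

17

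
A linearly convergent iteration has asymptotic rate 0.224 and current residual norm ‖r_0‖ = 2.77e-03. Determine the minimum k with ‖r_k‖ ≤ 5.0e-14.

After k steps, ‖r_k‖ ≈ 2.77e-03·0.224^k.
Need 0.224^k ≤ 5.0e-14/2.77e-03 = 1.80505e-11.
k ≥ ln(1.80505e-11)/ln(0.224) = -24.7378/-1.49611 = 16.535.
Smallest integer k = 17.

17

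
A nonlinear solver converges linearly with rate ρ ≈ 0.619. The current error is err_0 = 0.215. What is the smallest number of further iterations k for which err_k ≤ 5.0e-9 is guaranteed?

37

After k steps, err_k ≈ 0.215·0.619^k.
Need 0.619^k ≤ 5.0e-9/0.215 = 2.32558e-08.
k ≥ ln(2.32558e-08)/ln(0.619) = -17.5767/-0.47965 = 36.645.
Smallest integer k = 37.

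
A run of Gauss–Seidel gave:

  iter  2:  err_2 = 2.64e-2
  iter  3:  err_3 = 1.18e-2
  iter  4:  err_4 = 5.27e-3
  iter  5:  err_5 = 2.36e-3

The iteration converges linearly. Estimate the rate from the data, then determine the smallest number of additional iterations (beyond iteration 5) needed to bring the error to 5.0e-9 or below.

Rate ρ ≈ err_5/err_4 = 2.36e-3/5.27e-3 = 0.4478.
After j more steps, err_{5+j} ≈ 2.36e-3·ρ^j; need ρ^j ≤ 5.0e-9/2.36e-3 = 2.11864e-06.
j ≥ ln(2.11864e-06)/ln(0.4478) = -13.0647/-0.80341 = 16.262.
So 17 more iterations are needed.

17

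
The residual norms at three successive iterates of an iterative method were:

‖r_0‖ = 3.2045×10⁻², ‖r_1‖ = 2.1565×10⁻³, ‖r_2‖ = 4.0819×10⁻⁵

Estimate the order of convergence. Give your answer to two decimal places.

p ≈ ln(‖r_2‖/‖r_1‖) / ln(‖r_1‖/‖r_0‖)
  = ln(4.0819×10⁻⁵/2.1565×10⁻³) / ln(2.1565×10⁻³/3.2045×10⁻²)
  = ln(0.0189284) / ln(0.067296)
  = -3.96709 / -2.69865 ≈ 1.47003

1.47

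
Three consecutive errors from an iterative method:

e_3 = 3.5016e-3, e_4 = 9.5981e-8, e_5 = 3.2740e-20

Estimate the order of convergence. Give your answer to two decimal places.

p ≈ ln(e_5/e_4) / ln(e_4/e_3)
  = ln(3.2740e-20/9.5981e-8) / ln(9.5981e-8/3.5016e-3)
  = ln(3.41109e-13) / ln(2.74106e-05)
  = -28.70657 / -10.50458 ≈ 2.73277

2.73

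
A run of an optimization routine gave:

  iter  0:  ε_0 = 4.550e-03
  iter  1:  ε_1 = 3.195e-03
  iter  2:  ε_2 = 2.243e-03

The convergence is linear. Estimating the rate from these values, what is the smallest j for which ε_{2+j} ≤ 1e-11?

55

Rate ρ ≈ ε_2/ε_1 = 2.243e-03/3.195e-03 = 0.7020.
After j more steps, ε_{2+j} ≈ 2.243e-03·ρ^j; need ρ^j ≤ 1e-11/2.243e-03 = 4.45831e-09.
j ≥ ln(4.45831e-09)/ln(0.7020) = -19.2285/-0.35382 = 54.345.
So 55 more iterations are needed.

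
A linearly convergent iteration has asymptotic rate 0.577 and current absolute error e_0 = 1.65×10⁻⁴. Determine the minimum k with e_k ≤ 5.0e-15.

After k steps, e_k ≈ 1.65×10⁻⁴·0.577^k.
Need 0.577^k ≤ 5.0e-15/1.65×10⁻⁴ = 3.0303e-11.
k ≥ ln(3.0303e-11)/ln(0.577) = -24.2198/-0.54991 = 44.043.
Smallest integer k = 45.

45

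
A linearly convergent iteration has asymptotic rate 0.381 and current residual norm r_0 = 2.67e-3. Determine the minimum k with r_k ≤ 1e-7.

11

After k steps, r_k ≈ 2.67e-3·0.381^k.
Need 0.381^k ≤ 1e-7/2.67e-3 = 3.74532e-05.
k ≥ ln(3.74532e-05)/ln(0.381) = -10.1924/-0.96496 = 10.563.
Smallest integer k = 11.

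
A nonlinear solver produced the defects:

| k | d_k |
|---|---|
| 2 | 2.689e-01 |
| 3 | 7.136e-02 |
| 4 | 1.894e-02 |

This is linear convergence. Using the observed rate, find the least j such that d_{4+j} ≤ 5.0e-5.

5

Rate ρ ≈ d_4/d_3 = 1.894e-02/7.136e-02 = 0.2654.
After j more steps, d_{4+j} ≈ 1.894e-02·ρ^j; need ρ^j ≤ 5.0e-5/1.894e-02 = 0.00263992.
j ≥ ln(0.00263992)/ln(0.2654) = -5.9370/-1.32652 = 4.476.
So 5 more iterations are needed.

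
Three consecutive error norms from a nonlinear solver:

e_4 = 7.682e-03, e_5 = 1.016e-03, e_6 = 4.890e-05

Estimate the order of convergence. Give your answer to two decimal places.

1.50

p ≈ ln(e_6/e_5) / ln(e_5/e_4)
  = ln(4.890e-05/1.016e-03) / ln(1.016e-03/7.682e-03)
  = ln(0.0481299) / ln(0.132257)
  = -3.03385 / -2.02301 ≈ 1.49967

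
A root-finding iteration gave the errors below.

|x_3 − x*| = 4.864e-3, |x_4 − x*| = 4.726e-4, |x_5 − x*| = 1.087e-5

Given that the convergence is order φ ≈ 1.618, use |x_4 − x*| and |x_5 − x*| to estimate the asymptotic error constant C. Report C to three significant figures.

C ≈ |x_5 − x*| / |x_4 − x*|^1.618
  = 1.087e-5 / (4.726e-4)^1.618
  = 1.087e-5 / 4.16228e-06 ≈ 2.6116

2.61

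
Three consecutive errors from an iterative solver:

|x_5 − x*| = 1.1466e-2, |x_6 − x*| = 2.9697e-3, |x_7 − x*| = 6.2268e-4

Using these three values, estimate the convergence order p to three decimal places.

1.156

p ≈ ln(|x_7 − x*|/|x_6 − x*|) / ln(|x_6 − x*|/|x_5 − x*|)
  = ln(6.2268e-4/2.9697e-3) / ln(2.9697e-3/1.1466e-2)
  = ln(0.209678) / ln(0.259001)
  = -1.562182 / -1.350923 ≈ 1.156381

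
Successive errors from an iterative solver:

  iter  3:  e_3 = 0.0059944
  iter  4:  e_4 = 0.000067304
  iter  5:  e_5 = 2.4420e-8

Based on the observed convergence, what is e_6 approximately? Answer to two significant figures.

2.1e-14

First estimate the order: p ≈ ln(e_5/e_4) / ln(e_4/e_3) = ln(2.4420e-8/0.000067304)/ln(0.000067304/0.0059944) = ln(0.000362831)/ln(0.0112278) ≈ 1.7645.
Then e_6 ≈ e_5·(e_5/e_4)^p = 2.4420e-8·(0.000362831)^1.7645 = 2.4420e-8·8.50351e-07 ≈ 2.077e-14.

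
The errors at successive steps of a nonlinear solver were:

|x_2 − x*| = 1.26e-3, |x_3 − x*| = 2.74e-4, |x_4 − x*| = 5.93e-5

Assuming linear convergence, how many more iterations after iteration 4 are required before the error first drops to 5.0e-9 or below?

7

Rate ρ ≈ |x_4 − x*|/|x_3 − x*| = 5.93e-5/2.74e-4 = 0.2164.
After j more steps, |x_{4+j} − x*| ≈ 5.93e-5·ρ^j; need ρ^j ≤ 5.0e-9/5.93e-5 = 8.4317e-05.
j ≥ ln(8.4317e-05)/ln(0.2164) = -9.3809/-1.53063 = 6.129.
So 7 more iterations are needed.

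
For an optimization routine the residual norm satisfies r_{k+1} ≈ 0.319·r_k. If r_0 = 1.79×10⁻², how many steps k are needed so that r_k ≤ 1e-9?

After k steps, r_k ≈ 1.79×10⁻²·0.319^k.
Need 0.319^k ≤ 1e-9/1.79×10⁻² = 5.58659e-08.
k ≥ ln(5.58659e-08)/ln(0.319) = -16.7003/-1.14256 = 14.617.
Smallest integer k = 15.

15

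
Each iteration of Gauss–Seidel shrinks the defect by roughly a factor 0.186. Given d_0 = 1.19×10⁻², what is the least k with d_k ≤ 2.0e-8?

After k steps, d_k ≈ 1.19×10⁻²·0.186^k.
Need 0.186^k ≤ 2.0e-8/1.19×10⁻² = 1.68067e-06.
k ≥ ln(1.68067e-06)/ln(0.186) = -13.2963/-1.68201 = 7.905.
Smallest integer k = 8.

8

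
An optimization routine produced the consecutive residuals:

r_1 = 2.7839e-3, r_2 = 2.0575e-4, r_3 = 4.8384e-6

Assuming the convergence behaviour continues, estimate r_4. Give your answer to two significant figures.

2.2e-8

First estimate the order: p ≈ ln(r_3/r_2) / ln(r_2/r_1) = ln(4.8384e-6/2.0575e-4)/ln(2.0575e-4/2.7839e-3) = ln(0.0235159)/ln(0.0739071) ≈ 1.4396.
Then r_4 ≈ r_3·(r_3/r_2)^p = 4.8384e-6·(0.0235159)^1.4396 = 4.8384e-6·0.00452285 ≈ 2.188e-08.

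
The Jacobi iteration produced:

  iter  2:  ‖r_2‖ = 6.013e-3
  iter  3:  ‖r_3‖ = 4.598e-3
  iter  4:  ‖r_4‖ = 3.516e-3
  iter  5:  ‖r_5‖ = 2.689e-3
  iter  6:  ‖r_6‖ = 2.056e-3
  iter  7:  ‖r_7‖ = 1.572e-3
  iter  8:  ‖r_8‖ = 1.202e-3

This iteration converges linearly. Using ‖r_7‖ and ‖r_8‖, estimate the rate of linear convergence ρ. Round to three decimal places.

ρ ≈ ‖r_8‖/‖r_7‖ = 1.202e-3/1.572e-3 = 0.76463

0.765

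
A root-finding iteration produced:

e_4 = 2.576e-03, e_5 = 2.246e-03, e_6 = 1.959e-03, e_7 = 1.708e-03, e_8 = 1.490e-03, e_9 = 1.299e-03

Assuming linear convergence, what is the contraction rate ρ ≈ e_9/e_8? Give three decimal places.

0.872

ρ ≈ e_9/e_8 = 1.299e-03/1.490e-03 = 0.87181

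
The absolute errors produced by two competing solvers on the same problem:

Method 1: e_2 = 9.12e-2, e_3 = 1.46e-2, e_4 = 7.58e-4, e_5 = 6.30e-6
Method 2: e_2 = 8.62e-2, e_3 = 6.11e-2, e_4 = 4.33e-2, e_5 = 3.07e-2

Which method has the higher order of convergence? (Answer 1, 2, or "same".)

Method 1: p ≈ ln(6.30e-6/7.58e-4)/ln(7.58e-4/1.46e-2) ≈ 1.62.
Method 2: p ≈ ln(3.07e-2/4.33e-2)/ln(4.33e-2/6.11e-2) ≈ 1.00.
Method 1 has the higher order (≈1.6 vs ≈1.0).

1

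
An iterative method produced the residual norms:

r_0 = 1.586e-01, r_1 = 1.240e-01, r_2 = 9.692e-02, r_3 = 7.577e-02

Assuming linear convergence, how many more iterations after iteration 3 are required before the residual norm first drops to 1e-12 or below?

Rate ρ ≈ r_3/r_2 = 7.577e-02/9.692e-02 = 0.7818.
After j more steps, r_{3+j} ≈ 7.577e-02·ρ^j; need ρ^j ≤ 1e-12/7.577e-02 = 1.31978e-11.
j ≥ ln(1.31978e-11)/ln(0.7818) = -25.0510/-0.24616 = 101.767.
So 102 more iterations are needed.

102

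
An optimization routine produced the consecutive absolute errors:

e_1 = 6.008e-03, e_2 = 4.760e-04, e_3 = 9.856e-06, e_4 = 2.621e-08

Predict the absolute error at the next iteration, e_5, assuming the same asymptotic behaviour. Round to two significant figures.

First estimate the order: p ≈ ln(e_4/e_3) / ln(e_3/e_2) = ln(2.621e-08/9.856e-06)/ln(9.856e-06/4.760e-04) = ln(0.00265929)/ln(0.0207059) ≈ 1.5293.
Then e_5 ≈ e_4·(e_4/e_3)^p = 2.621e-08·(0.00265929)^1.5293 = 2.621e-08·0.000115264 ≈ 3.021e-12.

3.0e-12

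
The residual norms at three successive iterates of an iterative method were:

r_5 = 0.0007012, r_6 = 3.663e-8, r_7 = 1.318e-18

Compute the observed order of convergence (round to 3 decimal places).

2.439

p ≈ ln(r_7/r_6) / ln(r_6/r_5)
  = ln(1.318e-18/3.663e-8) / ln(3.663e-8/0.0007012)
  = ln(3.59814e-11) / ln(5.2239e-05)
  = -24.048019 / -9.859681 ≈ 2.439026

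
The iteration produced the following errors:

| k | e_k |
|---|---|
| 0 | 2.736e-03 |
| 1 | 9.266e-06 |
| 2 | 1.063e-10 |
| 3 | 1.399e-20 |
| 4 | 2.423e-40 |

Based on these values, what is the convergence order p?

2

Consecutive ratios: e_4/e_3 = 2.423e-40/1.399e-20 = 1.73195e-20, e_3/e_2 = 1.399e-20/1.063e-10 = 1.31609e-10.
p ≈ ln(1.73195e-20)/ln(1.31609e-10) = -45.5025/-22.7512 ≈ 2.00.
So the convergence is quadratic (order 2).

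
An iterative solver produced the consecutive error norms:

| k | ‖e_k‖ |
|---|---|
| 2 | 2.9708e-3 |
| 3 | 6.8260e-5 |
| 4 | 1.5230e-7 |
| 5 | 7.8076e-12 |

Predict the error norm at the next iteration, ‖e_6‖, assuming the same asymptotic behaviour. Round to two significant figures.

First estimate the order: p ≈ ln(‖e_5‖/‖e_4‖) / ln(‖e_4‖/‖e_3‖) = ln(7.8076e-12/1.5230e-7)/ln(1.5230e-7/6.8260e-5) = ln(5.12646e-05)/ln(0.00223117) ≈ 1.6180.
Then ‖e_6‖ ≈ ‖e_5‖·(‖e_5‖/‖e_4‖)^p = 7.8076e-12·(5.12646e-05)^1.6180 = 7.8076e-12·1.14415e-07 ≈ 8.933e-19.

8.9e-19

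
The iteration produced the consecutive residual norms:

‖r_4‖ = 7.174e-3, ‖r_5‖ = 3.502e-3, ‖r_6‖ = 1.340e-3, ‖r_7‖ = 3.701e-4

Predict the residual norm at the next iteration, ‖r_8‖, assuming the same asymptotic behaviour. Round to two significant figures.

6.6e-5

First estimate the order: p ≈ ln(‖r_7‖/‖r_6‖) / ln(‖r_6‖/‖r_5‖) = ln(3.701e-4/1.340e-3)/ln(1.340e-3/3.502e-3) = ln(0.276194)/ln(0.382638) ≈ 1.3393.
Then ‖r_8‖ ≈ ‖r_7‖·(‖r_7‖/‖r_6‖)^p = 3.701e-4·(0.276194)^1.3393 = 3.701e-4·0.178492 ≈ 6.606e-05.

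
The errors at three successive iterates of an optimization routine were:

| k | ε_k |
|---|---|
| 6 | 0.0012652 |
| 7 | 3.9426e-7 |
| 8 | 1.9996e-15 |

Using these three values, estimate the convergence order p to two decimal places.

p ≈ ln(ε_8/ε_7) / ln(ε_7/ε_6)
  = ln(1.9996e-15/3.9426e-7) / ln(3.9426e-7/0.0012652)
  = ln(5.07178e-09) / ln(0.000311619)
  = -19.09957 / -8.07373 ≈ 2.36564

2.37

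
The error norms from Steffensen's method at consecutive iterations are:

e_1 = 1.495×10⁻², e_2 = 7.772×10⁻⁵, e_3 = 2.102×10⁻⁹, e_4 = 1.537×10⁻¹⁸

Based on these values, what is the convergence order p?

2

Consecutive ratios: e_4/e_3 = 1.537×10⁻¹⁸/2.102×10⁻⁹ = 7.31208e-10, e_3/e_2 = 2.102×10⁻⁹/7.772×10⁻⁵ = 2.70458e-05.
p ≈ ln(7.31208e-10)/ln(2.70458e-05) = -21.0363/-10.5180 ≈ 2.00.
So the convergence is quadratic (order 2).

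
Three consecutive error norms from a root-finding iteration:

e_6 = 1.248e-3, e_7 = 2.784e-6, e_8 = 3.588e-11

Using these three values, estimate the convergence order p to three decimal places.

1.844

p ≈ ln(e_8/e_7) / ln(e_7/e_6)
  = ln(3.588e-11/2.784e-6) / ln(2.784e-6/1.248e-3)
  = ln(1.28879e-05) / ln(0.00223077)
  = -11.259222 / -6.105408 ≈ 1.844139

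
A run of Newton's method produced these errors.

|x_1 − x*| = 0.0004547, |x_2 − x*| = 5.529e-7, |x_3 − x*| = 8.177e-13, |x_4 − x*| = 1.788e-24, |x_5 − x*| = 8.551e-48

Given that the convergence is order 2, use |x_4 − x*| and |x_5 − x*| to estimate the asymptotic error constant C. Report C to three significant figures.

C ≈ |x_5 − x*| / |x_4 − x*|^2
  = 8.551e-48 / (1.788e-24)^2
  = 8.551e-48 / 3.19694e-48 ≈ 2.6747

2.67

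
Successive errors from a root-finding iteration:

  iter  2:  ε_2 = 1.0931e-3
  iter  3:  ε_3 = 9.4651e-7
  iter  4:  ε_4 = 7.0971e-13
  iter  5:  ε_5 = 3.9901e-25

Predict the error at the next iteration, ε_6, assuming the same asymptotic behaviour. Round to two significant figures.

1.3e-49

First estimate the order: p ≈ ln(ε_5/ε_4) / ln(ε_4/ε_3) = ln(3.9901e-25/7.0971e-13)/ln(7.0971e-13/9.4651e-7) = ln(5.62216e-13)/ln(7.49818e-07) ≈ 2.0000.
Then ε_6 ≈ ε_5·(ε_5/ε_4)^p = 3.9901e-25·(5.62216e-13)^2.0000 = 3.9901e-25·3.16087e-25 ≈ 1.261e-49.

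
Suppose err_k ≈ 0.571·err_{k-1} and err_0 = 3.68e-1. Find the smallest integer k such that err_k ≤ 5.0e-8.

29

After k steps, err_k ≈ 3.68e-1·0.571^k.
Need 0.571^k ≤ 5.0e-8/3.68e-1 = 1.3587e-07.
k ≥ ln(1.3587e-07)/ln(0.571) = -15.8116/-0.56037 = 28.216.
Smallest integer k = 29.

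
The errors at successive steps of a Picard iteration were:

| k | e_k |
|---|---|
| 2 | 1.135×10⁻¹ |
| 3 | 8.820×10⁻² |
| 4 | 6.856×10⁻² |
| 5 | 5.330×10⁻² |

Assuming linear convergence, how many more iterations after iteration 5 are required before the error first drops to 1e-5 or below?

Rate ρ ≈ e_5/e_4 = 5.330×10⁻²/6.856×10⁻² = 0.7774.
After j more steps, e_{5+j} ≈ 5.330×10⁻²·ρ^j; need ρ^j ≤ 1e-5/5.330×10⁻² = 0.000187617.
j ≥ ln(0.000187617)/ln(0.7774) = -8.5811/-0.25180 = 34.079.
So 35 more iterations are needed.

35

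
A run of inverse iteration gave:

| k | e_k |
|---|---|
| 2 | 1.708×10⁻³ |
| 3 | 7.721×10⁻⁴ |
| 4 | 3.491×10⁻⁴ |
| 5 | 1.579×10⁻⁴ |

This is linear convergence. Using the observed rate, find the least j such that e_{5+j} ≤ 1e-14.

Rate ρ ≈ e_5/e_4 = 1.579×10⁻⁴/3.491×10⁻⁴ = 0.4523.
After j more steps, e_{5+j} ≈ 1.579×10⁻⁴·ρ^j; need ρ^j ≤ 1e-14/1.579×10⁻⁴ = 6.33312e-11.
j ≥ ln(6.33312e-11)/ln(0.4523) = -23.4826/-0.79341 = 29.597.
So 30 more iterations are needed.

30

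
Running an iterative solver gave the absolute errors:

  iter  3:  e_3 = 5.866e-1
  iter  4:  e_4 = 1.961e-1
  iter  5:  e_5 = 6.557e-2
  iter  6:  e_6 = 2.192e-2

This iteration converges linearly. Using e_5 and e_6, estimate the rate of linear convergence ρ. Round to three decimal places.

ρ ≈ e_6/e_5 = 2.192e-2/6.557e-2 = 0.33430

0.334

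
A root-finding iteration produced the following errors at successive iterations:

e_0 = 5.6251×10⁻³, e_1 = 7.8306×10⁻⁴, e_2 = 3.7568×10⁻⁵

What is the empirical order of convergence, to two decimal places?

p ≈ ln(e_2/e_1) / ln(e_1/e_0)
  = ln(3.7568×10⁻⁵/7.8306×10⁻⁴) / ln(7.8306×10⁻⁴/5.6251×10⁻³)
  = ln(0.0479759) / ln(0.139208)
  = -3.03706 / -1.97179 ≈ 1.54026

1.54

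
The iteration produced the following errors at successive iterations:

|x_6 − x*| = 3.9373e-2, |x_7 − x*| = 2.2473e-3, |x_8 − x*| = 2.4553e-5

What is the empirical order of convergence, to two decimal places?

1.58

p ≈ ln(|x_8 − x*|/|x_7 − x*|) / ln(|x_7 − x*|/|x_6 − x*|)
  = ln(2.4553e-5/2.2473e-3) / ln(2.2473e-3/3.9373e-2)
  = ln(0.0109256) / ln(0.0570772)
  = -4.51665 / -2.86335 ≈ 1.57740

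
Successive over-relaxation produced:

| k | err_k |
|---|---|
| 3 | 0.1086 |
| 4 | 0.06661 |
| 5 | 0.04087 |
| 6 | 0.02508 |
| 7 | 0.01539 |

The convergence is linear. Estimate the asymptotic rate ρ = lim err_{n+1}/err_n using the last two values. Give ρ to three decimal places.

0.614

ρ ≈ err_7/err_6 = 0.01539/0.02508 = 0.61364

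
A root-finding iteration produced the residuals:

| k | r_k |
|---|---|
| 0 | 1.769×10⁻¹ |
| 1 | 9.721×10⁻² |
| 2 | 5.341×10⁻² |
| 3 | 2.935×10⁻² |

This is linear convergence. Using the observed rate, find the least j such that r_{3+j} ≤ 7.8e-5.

10

Rate ρ ≈ r_3/r_2 = 2.935×10⁻²/5.341×10⁻² = 0.5495.
After j more steps, r_{3+j} ≈ 2.935×10⁻²·ρ^j; need ρ^j ≤ 7.8e-5/2.935×10⁻² = 0.00265758.
j ≥ ln(0.00265758)/ln(0.5495) = -5.9303/-0.59875 = 9.904.
So 10 more iterations are needed.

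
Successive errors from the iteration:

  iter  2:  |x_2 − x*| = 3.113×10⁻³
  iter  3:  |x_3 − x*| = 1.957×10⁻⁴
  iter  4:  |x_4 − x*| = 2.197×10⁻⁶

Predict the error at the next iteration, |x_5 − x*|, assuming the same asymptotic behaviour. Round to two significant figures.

First estimate the order: p ≈ ln(|x_4 − x*|/|x_3 − x*|) / ln(|x_3 − x*|/|x_2 − x*|) = ln(2.197×10⁻⁶/1.957×10⁻⁴)/ln(1.957×10⁻⁴/3.113×10⁻³) = ln(0.0112264)/ln(0.0628654) ≈ 1.6227.
Then |x_5 − x*| ≈ |x_4 − x*|·(|x_4 − x*|/|x_3 − x*|)^p = 2.197×10⁻⁶·(0.0112264)^1.6227 = 2.197×10⁻⁶·0.000685686 ≈ 1.506e-09.

1.5e-9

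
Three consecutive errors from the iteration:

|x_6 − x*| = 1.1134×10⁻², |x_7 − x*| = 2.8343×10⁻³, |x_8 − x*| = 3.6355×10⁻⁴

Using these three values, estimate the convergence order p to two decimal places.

1.50

p ≈ ln(|x_8 − x*|/|x_7 − x*|) / ln(|x_7 − x*|/|x_6 − x*|)
  = ln(3.6355×10⁻⁴/2.8343×10⁻³) / ln(2.8343×10⁻³/1.1134×10⁻²)
  = ln(0.128268) / ln(0.254563)
  = -2.05363 / -1.36821 ≈ 1.50096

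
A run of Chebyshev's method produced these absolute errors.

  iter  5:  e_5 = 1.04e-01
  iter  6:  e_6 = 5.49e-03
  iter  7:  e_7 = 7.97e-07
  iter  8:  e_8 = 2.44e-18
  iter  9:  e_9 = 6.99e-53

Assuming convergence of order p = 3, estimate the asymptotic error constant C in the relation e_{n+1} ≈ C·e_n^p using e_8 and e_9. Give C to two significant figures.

C ≈ e_9 / e_8^3
  = 6.99e-53 / (2.44e-18)^3
  = 6.99e-53 / 1.45268e-53 ≈ 4.8118

4.8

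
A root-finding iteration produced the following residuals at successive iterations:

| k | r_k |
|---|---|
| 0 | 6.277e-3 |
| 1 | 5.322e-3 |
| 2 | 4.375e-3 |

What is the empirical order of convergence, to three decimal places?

1.187

p ≈ ln(r_2/r_1) / ln(r_1/r_0)
  = ln(4.375e-3/5.322e-3) / ln(5.322e-3/6.277e-3)
  = ln(0.822059) / ln(0.847857)
  = -0.195943 / -0.165043 ≈ 1.187224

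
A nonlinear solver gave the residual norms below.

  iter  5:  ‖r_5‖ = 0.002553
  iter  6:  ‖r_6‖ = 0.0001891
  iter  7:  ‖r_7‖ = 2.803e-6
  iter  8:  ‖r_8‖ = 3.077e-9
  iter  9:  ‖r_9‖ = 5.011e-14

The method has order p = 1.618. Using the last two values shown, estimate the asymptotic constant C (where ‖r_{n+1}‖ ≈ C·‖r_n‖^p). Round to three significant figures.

C ≈ ‖r_9‖ / ‖r_8‖^1.618
  = 5.011e-14 / (3.077e-9)^1.618
  = 5.011e-14 / 1.68962e-14 ≈ 2.9657

2.97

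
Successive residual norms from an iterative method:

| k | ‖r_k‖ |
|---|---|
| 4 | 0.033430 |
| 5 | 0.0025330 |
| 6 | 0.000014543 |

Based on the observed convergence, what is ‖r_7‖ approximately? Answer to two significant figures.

First estimate the order: p ≈ ln(‖r_6‖/‖r_5‖) / ln(‖r_5‖/‖r_4‖) = ln(0.000014543/0.0025330)/ln(0.0025330/0.033430) = ln(0.00574141)/ln(0.0757703) ≈ 2.0000.
Then ‖r_7‖ ≈ ‖r_6‖·(‖r_6‖/‖r_5‖)^p = 0.000014543·(0.00574141)^2.0000 = 0.000014543·3.29638e-05 ≈ 4.794e-10.

4.8e-10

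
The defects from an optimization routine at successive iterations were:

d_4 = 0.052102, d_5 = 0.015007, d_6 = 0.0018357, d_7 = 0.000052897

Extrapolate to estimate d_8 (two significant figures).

1.3e-7

First estimate the order: p ≈ ln(d_7/d_6) / ln(d_6/d_5) = ln(0.000052897/0.0018357)/ln(0.0018357/0.015007) = ln(0.0288157)/ln(0.122323) ≈ 1.6881.
Then d_8 ≈ d_7·(d_7/d_6)^p = 0.000052897·(0.0288157)^1.6881 = 0.000052897·0.00251015 ≈ 1.328e-07.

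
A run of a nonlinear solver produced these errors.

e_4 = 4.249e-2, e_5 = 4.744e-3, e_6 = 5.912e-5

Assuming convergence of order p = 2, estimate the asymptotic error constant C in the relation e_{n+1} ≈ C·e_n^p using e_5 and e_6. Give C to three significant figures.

2.63

C ≈ e_6 / e_5^2
  = 5.912e-5 / (4.744e-3)^2
  = 5.912e-5 / 2.25055e-05 ≈ 2.6269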